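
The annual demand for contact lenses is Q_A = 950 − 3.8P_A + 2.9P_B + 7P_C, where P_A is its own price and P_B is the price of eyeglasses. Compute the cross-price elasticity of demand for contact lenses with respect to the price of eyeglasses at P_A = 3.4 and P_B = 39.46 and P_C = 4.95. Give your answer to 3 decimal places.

At P_A = 3.4 and P_B = 39.46 and P_C = 4.95: Q_A = 1086.164.
∂Q_A/∂P_B = 2.9.
ε = (∂Q_A/∂P_B)(P_B/Q_A) = 2.9 × (39.46/1086.164) ≈ 0.105.

0.105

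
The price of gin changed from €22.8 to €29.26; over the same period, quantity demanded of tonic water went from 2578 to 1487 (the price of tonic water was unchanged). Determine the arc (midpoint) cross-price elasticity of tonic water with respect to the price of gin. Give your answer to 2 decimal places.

ΔQ_A = 1487 − 2578 = -1091; ΔP_B = 29.26 − 22.8 = 6.46.
Midpoints: Q̄_A = 2032.5, P̄_B = 26.03.
ε = (ΔQ_A/Q̄_A)/(ΔP_B/P̄_B) = (-1091/2032.5)/(6.46/26.03) ≈ -2.16.
ε < 0: tonic water and gin are complements.

-2.16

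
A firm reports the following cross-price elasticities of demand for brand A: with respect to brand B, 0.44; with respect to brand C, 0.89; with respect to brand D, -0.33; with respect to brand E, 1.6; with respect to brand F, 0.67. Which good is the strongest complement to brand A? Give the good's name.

Complements have ε < 0. The most negative value is -0.33 (brand D).

brand D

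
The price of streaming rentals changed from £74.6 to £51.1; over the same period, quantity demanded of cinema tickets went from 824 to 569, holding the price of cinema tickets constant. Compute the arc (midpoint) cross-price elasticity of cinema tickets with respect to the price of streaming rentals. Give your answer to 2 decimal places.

ΔQ_A = 569 − 824 = -255; ΔP_B = 51.1 − 74.6 = -23.5.
Midpoints: Q̄_A = 696.5, P̄_B = 62.85.
ε = (ΔQ_A/Q̄_A)/(ΔP_B/P̄_B) = (-255/696.5)/(-23.5/62.85) ≈ 0.98.
ε > 0: cinema tickets and streaming rentals are substitutes.

0.98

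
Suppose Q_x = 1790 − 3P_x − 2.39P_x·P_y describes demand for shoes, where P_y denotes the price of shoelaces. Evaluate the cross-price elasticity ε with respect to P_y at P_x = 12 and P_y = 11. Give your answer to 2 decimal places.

-0.22

At P_x = 12 and P_y = 11: Q_x = 1438.52.
∂Q_x/∂P_y = -2.39P_x = -2.39(12) = -28.6800.
ε = (∂Q_x/∂P_y)(P_y/Q_x) = -28.6800 × (11/1438.52) ≈ -0.22.
ε < 0: complements.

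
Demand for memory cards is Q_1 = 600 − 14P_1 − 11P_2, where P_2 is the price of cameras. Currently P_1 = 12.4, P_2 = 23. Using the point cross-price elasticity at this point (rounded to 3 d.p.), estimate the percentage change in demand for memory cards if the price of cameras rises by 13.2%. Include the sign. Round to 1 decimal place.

-19.3%

At P_1 = 12.4, P_2 = 23: Q_1 = 173.4.
∂Q_1/∂P_2 = -11.
ε = (∂Q_1/∂P_2)(P_2/Q_1) = -11.0000 × 23/173.4 ≈ -1.459.
%ΔQ_1 ≈ ε × %ΔP_2 = -1.459 × (13.2%) = -19.3%.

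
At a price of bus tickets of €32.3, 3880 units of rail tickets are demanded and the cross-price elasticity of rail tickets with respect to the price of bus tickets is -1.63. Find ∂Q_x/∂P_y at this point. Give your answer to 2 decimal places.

-195.80

ε = (∂Q_x/∂P_y)·(P_y/Q_x) ⇒ ∂Q_x/∂P_y = ε·Q_x/P_y = -1.63 × 3880/32.3 ≈ -195.80.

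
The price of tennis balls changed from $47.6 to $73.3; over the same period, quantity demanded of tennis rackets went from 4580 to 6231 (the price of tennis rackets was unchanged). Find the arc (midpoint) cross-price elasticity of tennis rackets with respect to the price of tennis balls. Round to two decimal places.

ΔQ_A = 6231 − 4580 = 1651; ΔP_B = 73.3 − 47.6 = 25.7.
Midpoints: Q̄_A = 5405.5, P̄_B = 60.45.
ε = (ΔQ_A/Q̄_A)/(ΔP_B/P̄_B) = (1651/5405.5)/(25.7/60.45) ≈ 0.72.
ε > 0: tennis rackets and tennis balls are substitutes.

0.72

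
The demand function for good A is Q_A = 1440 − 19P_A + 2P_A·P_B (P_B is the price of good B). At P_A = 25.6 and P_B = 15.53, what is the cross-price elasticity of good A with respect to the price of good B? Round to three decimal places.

0.455

At P_A = 25.6 and P_B = 15.53: Q_A = 1748.736.
∂Q_A/∂P_B = 2P_A = 2(25.6) = 51.2000.
ε = (∂Q_A/∂P_B)(P_B/Q_A) = 51.2000 × (15.53/1748.736) ≈ 0.455.
ε > 0: substitutes.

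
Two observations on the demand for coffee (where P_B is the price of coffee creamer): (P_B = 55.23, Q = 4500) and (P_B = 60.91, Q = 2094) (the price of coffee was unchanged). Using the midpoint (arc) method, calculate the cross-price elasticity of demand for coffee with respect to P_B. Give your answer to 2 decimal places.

ΔQ_A = 2094 − 4500 = -2406; ΔP_B = 60.91 − 55.23 = 5.68.
Midpoints: Q̄_A = 3297.0, P̄_B = 58.07.
ε = (ΔQ_A/Q̄_A)/(ΔP_B/P̄_B) = (-2406/3297.0)/(5.68/58.07) ≈ -7.46.
ε < 0: coffee and coffee creamer are complements.

-7.46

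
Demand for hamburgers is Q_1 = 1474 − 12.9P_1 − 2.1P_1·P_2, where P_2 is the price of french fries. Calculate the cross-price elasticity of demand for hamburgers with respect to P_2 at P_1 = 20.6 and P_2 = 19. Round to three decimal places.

-2.128

At P_1 = 20.6 and P_2 = 19: Q_1 = 386.32.
∂Q_1/∂P_2 = -2.1P_1 = -2.1(20.6) = -43.2600.
ε = (∂Q_1/∂P_2)(P_2/Q_1) = -43.2600 × (19/386.32) ≈ -2.128.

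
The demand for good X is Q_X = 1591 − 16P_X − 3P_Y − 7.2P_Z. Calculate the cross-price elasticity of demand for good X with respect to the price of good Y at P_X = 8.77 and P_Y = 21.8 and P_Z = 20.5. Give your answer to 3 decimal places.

At P_X = 8.77 and P_Y = 21.8 and P_Z = 20.5: Q_X = 1237.68.
∂Q_X/∂P_Y = -3.
ε = (∂Q_X/∂P_Y)(P_Y/Q_X) = -3 × (21.8/1237.68) ≈ -0.053.
Since ε < 0, good X and good Y are complements.

-0.053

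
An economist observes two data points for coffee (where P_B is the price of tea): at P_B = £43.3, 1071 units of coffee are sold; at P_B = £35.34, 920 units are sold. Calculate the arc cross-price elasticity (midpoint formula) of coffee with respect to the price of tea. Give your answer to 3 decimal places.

ΔQ_A = 920 − 1071 = -151; ΔP_B = 35.34 − 43.3 = -7.96.
Midpoints: Q̄_A = 995.5, P̄_B = 39.32.
ε = (ΔQ_A/Q̄_A)/(ΔP_B/P̄_B) = (-151/995.5)/(-7.96/39.32) ≈ 0.749.

0.749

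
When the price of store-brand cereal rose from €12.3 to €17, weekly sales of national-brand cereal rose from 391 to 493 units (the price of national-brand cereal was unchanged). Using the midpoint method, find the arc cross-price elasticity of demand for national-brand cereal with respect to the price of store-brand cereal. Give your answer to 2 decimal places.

0.72

ΔQ_A = 493 − 391 = 102; ΔP_B = 17 − 12.3 = 4.7.
Midpoints: Q̄_A = 442.0, P̄_B = 14.65.
ε = (ΔQ_A/Q̄_A)/(ΔP_B/P̄_B) = (102/442.0)/(4.7/14.65) ≈ 0.72.
ε > 0: national-brand cereal and store-brand cereal are substitutes.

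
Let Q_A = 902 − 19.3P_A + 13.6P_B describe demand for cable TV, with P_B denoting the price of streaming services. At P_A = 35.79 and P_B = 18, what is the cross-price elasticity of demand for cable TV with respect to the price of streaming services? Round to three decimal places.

At P_A = 35.79 and P_B = 18: Q_A = 456.053.
∂Q_A/∂P_B = 13.6.
ε = (∂Q_A/∂P_B)(P_B/Q_A) = 13.6 × (18/456.053) ≈ 0.537.
Since ε > 0, cable TV and streaming services are substitutes.

0.537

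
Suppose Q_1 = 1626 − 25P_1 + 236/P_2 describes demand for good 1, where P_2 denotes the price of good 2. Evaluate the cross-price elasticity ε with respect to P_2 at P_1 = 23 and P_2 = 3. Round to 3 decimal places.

At P_1 = 23 and P_2 = 3: Q_1 = 1129.667.
∂Q_1/∂P_2 = −236/P_2² = -26.2222.
ε = (∂Q_1/∂P_2)(P_2/Q_1) = -26.2222 × (3/1129.667) ≈ -0.070.

-0.070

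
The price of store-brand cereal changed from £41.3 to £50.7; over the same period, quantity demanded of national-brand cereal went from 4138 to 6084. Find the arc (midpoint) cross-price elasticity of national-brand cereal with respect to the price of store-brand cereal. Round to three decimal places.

1.863

ΔQ_A = 6084 − 4138 = 1946; ΔP_B = 50.7 − 41.3 = 9.4.
Midpoints: Q̄_A = 5111.0, P̄_B = 46.00.
ε = (ΔQ_A/Q̄_A)/(ΔP_B/P̄_B) = (1946/5111.0)/(9.4/46.00) ≈ 1.863.
ε > 0: national-brand cereal and store-brand cereal are substitutes.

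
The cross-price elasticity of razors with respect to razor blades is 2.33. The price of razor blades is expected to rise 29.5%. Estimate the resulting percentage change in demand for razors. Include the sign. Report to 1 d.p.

68.7%

%ΔQ ≈ ε × %ΔP of razor blades = 2.33 × (29.5%) = 68.7%.
Demand for razors rises by about 68.7%.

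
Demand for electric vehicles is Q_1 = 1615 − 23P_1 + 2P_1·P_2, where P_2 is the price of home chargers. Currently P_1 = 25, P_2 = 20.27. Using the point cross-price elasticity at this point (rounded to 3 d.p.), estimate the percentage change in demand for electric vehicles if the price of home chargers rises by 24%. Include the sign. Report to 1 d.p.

At P_1 = 25, P_2 = 20.27: Q_1 = 2053.5.
∂Q_1/∂P_2 = 2P_1 = 50.0000.
ε = (∂Q_1/∂P_2)(P_2/Q_1) = 50.0000 × 20.27/2053.5 ≈ 0.494.
%ΔQ_1 ≈ ε × %ΔP_2 = 0.494 × (24%) = 11.9%.

11.9%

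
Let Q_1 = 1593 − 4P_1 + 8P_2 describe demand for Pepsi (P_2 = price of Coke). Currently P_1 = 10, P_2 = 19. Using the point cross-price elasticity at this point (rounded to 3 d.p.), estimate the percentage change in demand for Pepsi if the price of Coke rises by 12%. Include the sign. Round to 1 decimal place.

At P_1 = 10, P_2 = 19: Q_1 = 1705.
∂Q_1/∂P_2 = 8.
ε = (∂Q_1/∂P_2)(P_2/Q_1) = 8.0000 × 19/1705 ≈ 0.089.
%ΔQ_1 ≈ ε × %ΔP_2 = 0.089 × (12%) = 1.1%.

1.1%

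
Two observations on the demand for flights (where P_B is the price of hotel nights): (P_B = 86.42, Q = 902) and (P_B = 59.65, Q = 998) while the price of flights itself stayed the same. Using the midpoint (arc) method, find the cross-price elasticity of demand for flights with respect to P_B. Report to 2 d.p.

-0.28

ΔQ_A = 998 − 902 = 96; ΔP_B = 59.65 − 86.42 = -26.77.
Midpoints: Q̄_A = 950.0, P̄_B = 73.03.
ε = (ΔQ_A/Q̄_A)/(ΔP_B/P̄_B) = (96/950.0)/(-26.77/73.03) ≈ -0.28.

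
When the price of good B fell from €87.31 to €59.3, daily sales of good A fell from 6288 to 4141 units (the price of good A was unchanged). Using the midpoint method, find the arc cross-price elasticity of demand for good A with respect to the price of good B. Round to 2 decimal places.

ΔQ_A = 4141 − 6288 = -2147; ΔP_B = 59.3 − 87.31 = -28.01.
Midpoints: Q̄_A = 5214.5, P̄_B = 73.31.
ε = (ΔQ_A/Q̄_A)/(ΔP_B/P̄_B) = (-2147/5214.5)/(-28.01/73.31) ≈ 1.08.

1.08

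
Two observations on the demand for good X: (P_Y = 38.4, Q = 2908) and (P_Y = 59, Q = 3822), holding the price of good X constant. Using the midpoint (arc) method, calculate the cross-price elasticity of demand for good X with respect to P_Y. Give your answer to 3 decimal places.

0.642

ΔQ_X = 3822 − 2908 = 914; ΔP_Y = 59 − 38.4 = 20.6.
Midpoints: Q̄_X = 3365.0, P̄_Y = 48.70.
ε = (ΔQ_X/Q̄_X)/(ΔP_Y/P̄_Y) = (914/3365.0)/(20.6/48.70) ≈ 0.642.
ε > 0: good X and good Y are substitutes.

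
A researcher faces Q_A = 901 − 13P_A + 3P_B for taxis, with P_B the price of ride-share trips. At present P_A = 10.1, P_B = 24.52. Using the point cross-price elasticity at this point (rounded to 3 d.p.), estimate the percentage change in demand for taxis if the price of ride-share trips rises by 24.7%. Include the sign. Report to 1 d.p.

2.1%

At P_A = 10.1, P_B = 24.52: Q_A = 843.26.
∂Q_A/∂P_B = 3.
ε = (∂Q_A/∂P_B)(P_B/Q_A) = 3.0000 × 24.52/843.26 ≈ 0.087.
%ΔQ_A ≈ ε × %ΔP_B = 0.087 × (24.7%) = 2.1%.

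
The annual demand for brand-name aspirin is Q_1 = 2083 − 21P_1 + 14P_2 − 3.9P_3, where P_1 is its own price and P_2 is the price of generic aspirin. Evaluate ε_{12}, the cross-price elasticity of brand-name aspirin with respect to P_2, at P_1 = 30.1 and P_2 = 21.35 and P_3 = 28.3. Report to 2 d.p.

0.18

At P_1 = 30.1 and P_2 = 21.35 and P_3 = 28.3: Q_1 = 1639.43.
∂Q_1/∂P_2 = 14.
ε = (∂Q_1/∂P_2)(P_2/Q_1) = 14 × (21.35/1639.43) ≈ 0.18.
Since ε > 0, brand-name aspirin and generic aspirin are substitutes.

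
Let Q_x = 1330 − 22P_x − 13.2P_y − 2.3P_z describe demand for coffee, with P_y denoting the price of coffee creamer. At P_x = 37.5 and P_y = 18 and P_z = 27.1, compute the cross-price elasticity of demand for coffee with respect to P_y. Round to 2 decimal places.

-1.16

At P_x = 37.5 and P_y = 18 and P_z = 27.1: Q_x = 205.07.
∂Q_x/∂P_y = -13.2.
ε = (∂Q_x/∂P_y)(P_y/Q_x) = -13.2 × (18/205.07) ≈ -1.16.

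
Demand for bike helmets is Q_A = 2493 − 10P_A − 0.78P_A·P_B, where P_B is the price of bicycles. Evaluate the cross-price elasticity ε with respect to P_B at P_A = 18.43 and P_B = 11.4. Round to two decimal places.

-0.08

At P_A = 18.43 and P_B = 11.4: Q_A = 2144.820.
∂Q_A/∂P_B = -0.78P_A = -0.78(18.43) = -14.3754.
ε = (∂Q_A/∂P_B)(P_B/Q_A) = -14.3754 × (11.4/2144.820) ≈ -0.08.
ε < 0: complements.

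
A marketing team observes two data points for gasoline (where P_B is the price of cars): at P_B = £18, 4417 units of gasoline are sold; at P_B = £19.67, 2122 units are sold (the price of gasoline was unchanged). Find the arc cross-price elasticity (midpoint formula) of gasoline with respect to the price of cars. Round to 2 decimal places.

-7.92

ΔQ_A = 2122 − 4417 = -2295; ΔP_B = 19.67 − 18 = 1.67.
Midpoints: Q̄_A = 3269.5, P̄_B = 18.84.
ε = (ΔQ_A/Q̄_A)/(ΔP_B/P̄_B) = (-2295/3269.5)/(1.67/18.84) ≈ -7.92.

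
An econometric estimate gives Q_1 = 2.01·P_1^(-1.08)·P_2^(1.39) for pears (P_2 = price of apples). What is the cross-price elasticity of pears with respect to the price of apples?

1.39

In a log-linear (constant-elasticity) demand function, the coefficient on the exponent of P_2 is the cross-price elasticity.
ε = 1.39. Positive, so pears and apples are substitutes.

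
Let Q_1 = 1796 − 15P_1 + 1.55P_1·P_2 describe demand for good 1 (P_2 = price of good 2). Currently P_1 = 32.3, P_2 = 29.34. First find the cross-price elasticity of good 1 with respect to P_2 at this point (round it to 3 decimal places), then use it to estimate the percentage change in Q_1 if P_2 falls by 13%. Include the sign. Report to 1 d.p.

At P_1 = 32.3, P_2 = 29.34: Q_1 = 2780.407.
∂Q_1/∂P_2 = 1.55P_1 = 50.0650.
ε = (∂Q_1/∂P_2)(P_2/Q_1) = 50.0650 × 29.34/2780.407 ≈ 0.528.
%ΔQ_1 ≈ ε × %ΔP_2 = 0.528 × (-13%) = -6.9%.

-6.9%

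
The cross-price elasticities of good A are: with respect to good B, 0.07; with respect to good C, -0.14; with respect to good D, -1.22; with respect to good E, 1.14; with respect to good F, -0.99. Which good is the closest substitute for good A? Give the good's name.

good E

Substitutes have ε > 0. Among the positive values, 1.14 (good E) is largest.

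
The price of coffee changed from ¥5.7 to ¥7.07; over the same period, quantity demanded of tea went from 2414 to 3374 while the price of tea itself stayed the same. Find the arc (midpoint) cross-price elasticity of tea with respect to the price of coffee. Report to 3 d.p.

1.546

ΔQ_A = 3374 − 2414 = 960; ΔP_B = 7.07 − 5.7 = 1.37.
Midpoints: Q̄_A = 2894.0, P̄_B = 6.38.
ε = (ΔQ_A/Q̄_A)/(ΔP_B/P̄_B) = (960/2894.0)/(1.37/6.38) ≈ 1.546.
ε > 0: tea and coffee are substitutes.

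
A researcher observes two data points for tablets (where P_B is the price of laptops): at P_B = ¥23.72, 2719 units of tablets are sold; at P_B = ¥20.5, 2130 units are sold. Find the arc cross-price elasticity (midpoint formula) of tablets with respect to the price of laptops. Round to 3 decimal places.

ΔQ_A = 2130 − 2719 = -589; ΔP_B = 20.5 − 23.72 = -3.22.
Midpoints: Q̄_A = 2424.5, P̄_B = 22.11.
ε = (ΔQ_A/Q̄_A)/(ΔP_B/P̄_B) = (-589/2424.5)/(-3.22/22.11) ≈ 1.668.
ε > 0: tablets and laptops are substitutes.

1.668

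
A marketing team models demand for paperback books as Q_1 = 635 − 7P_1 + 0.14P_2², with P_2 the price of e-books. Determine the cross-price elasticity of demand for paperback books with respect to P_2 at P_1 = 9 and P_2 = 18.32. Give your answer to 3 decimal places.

0.152

At P_1 = 9 and P_2 = 18.32: Q_1 = 618.987.
∂Q_1/∂P_2 = 0.28P_2 = 0.28(18.32) = 5.1296.
ε = (∂Q_1/∂P_2)(P_2/Q_1) = 5.1296 × (18.32/618.987) ≈ 0.152.
ε > 0: substitutes.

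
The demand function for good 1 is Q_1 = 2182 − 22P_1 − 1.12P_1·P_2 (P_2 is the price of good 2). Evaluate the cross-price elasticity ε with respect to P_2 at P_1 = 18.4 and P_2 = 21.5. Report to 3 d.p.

At P_1 = 18.4 and P_2 = 21.5: Q_1 = 1334.128.
∂Q_1/∂P_2 = -1.12P_1 = -1.12(18.4) = -20.6080.
ε = (∂Q_1/∂P_2)(P_2/Q_1) = -20.6080 × (21.5/1334.128) ≈ -0.332.

-0.332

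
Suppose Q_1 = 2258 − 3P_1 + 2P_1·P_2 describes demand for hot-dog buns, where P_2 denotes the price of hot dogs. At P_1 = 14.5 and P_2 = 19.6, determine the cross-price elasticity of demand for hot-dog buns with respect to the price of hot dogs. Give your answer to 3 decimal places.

At P_1 = 14.5 and P_2 = 19.6: Q_1 = 2782.9.
∂Q_1/∂P_2 = 2P_1 = 2(14.5) = 29.0000.
ε = (∂Q_1/∂P_2)(P_2/Q_1) = 29.0000 × (19.6/2782.9) ≈ 0.204.
ε > 0: substitutes.

0.204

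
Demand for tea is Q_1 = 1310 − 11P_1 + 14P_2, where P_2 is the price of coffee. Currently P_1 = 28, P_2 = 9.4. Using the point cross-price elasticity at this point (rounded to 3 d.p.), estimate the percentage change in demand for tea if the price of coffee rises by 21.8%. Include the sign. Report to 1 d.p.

At P_1 = 28, P_2 = 9.4: Q_1 = 1133.6.
∂Q_1/∂P_2 = 14.
ε = (∂Q_1/∂P_2)(P_2/Q_1) = 14.0000 × 9.4/1133.6 ≈ 0.116.
%ΔQ_1 ≈ ε × %ΔP_2 = 0.116 × (21.8%) = 2.5%.

2.5%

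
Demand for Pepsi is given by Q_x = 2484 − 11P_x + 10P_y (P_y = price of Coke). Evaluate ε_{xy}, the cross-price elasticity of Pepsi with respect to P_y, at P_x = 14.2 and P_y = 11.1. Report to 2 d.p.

At P_x = 14.2 and P_y = 11.1: Q_x = 2438.8.
∂Q_x/∂P_y = 10.
ε = (∂Q_x/∂P_y)(P_y/Q_x) = 10 × (11.1/2438.8) ≈ 0.05.

0.05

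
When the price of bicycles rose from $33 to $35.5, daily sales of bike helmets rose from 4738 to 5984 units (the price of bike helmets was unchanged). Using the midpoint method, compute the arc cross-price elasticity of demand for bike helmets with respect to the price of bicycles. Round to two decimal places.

3.18

ΔQ_A = 5984 − 4738 = 1246; ΔP_B = 35.5 − 33 = 2.5.
Midpoints: Q̄_A = 5361.0, P̄_B = 34.25.
ε = (ΔQ_A/Q̄_A)/(ΔP_B/P̄_B) = (1246/5361.0)/(2.5/34.25) ≈ 3.18.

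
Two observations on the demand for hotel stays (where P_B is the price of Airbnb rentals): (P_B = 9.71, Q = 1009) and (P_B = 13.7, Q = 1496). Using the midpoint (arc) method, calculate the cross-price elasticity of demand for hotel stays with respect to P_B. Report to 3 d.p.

1.141

ΔQ_A = 1496 − 1009 = 487; ΔP_B = 13.7 − 9.71 = 3.99.
Midpoints: Q̄_A = 1252.5, P̄_B = 11.71.
ε = (ΔQ_A/Q̄_A)/(ΔP_B/P̄_B) = (487/1252.5)/(3.99/11.71) ≈ 1.141.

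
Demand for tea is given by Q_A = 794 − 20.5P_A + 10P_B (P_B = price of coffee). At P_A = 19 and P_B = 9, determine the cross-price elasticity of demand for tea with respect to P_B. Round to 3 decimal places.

At P_A = 19 and P_B = 9: Q_A = 494.5.
∂Q_A/∂P_B = 10.
ε = (∂Q_A/∂P_B)(P_B/Q_A) = 10 × (9/494.5) ≈ 0.182.
Since ε > 0, tea and coffee are substitutes.

0.182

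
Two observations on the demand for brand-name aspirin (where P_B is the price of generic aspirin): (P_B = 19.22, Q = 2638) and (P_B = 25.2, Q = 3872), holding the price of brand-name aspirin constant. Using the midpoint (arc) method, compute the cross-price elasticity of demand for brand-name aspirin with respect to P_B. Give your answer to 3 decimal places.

ΔQ_A = 3872 − 2638 = 1234; ΔP_B = 25.2 − 19.22 = 5.98.
Midpoints: Q̄_A = 3255.0, P̄_B = 22.21.
ε = (ΔQ_A/Q̄_A)/(ΔP_B/P̄_B) = (1234/3255.0)/(5.98/22.21) ≈ 1.408.
ε > 0: brand-name aspirin and generic aspirin are substitutes.

1.408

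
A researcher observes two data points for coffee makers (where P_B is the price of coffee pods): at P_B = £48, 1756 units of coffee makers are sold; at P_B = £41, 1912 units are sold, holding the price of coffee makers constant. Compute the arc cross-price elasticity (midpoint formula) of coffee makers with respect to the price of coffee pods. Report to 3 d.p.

-0.541

ΔQ_A = 1912 − 1756 = 156; ΔP_B = 41 − 48 = -7.
Midpoints: Q̄_A = 1834.0, P̄_B = 44.50.
ε = (ΔQ_A/Q̄_A)/(ΔP_B/P̄_B) = (156/1834.0)/(-7/44.50) ≈ -0.541.
ε < 0: coffee makers and coffee pods are complements.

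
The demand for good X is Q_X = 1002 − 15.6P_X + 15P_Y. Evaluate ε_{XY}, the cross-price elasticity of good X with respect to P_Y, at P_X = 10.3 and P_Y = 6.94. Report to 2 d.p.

At P_X = 10.3 and P_Y = 6.94: Q_X = 945.42.
∂Q_X/∂P_Y = 15.
ε = (∂Q_X/∂P_Y)(P_Y/Q_X) = 15 × (6.94/945.42) ≈ 0.11.

0.11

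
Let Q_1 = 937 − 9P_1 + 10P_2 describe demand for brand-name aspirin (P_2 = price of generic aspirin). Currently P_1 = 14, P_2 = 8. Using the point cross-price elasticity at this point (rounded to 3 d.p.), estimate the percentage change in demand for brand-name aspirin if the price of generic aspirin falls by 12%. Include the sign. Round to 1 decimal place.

-1.1%

At P_1 = 14, P_2 = 8: Q_1 = 891.
∂Q_1/∂P_2 = 10.
ε = (∂Q_1/∂P_2)(P_2/Q_1) = 10.0000 × 8/891 ≈ 0.090.
%ΔQ_1 ≈ ε × %ΔP_2 = 0.090 × (-12%) = -1.1%.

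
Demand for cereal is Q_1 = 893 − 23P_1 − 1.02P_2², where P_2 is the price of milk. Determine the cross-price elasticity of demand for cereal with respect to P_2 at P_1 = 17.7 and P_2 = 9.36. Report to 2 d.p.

At P_1 = 17.7 and P_2 = 9.36: Q_1 = 396.538.
∂Q_1/∂P_2 = -2.04P_2 = -2.04(9.36) = -19.0944.
ε = (∂Q_1/∂P_2)(P_2/Q_1) = -19.0944 × (9.36/396.538) ≈ -0.45.

-0.45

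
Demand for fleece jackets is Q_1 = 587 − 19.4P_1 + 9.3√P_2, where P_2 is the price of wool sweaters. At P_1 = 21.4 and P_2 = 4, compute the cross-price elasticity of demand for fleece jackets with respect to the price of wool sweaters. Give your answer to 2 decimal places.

0.05

At P_1 = 21.4 and P_2 = 4: Q_1 = 190.44.
∂Q_1/∂P_2 = 9.3/(2√P_2) = 9.3/(2√4) = 2.3250.
ε = (∂Q_1/∂P_2)(P_2/Q_1) = 2.3250 × (4/190.44) ≈ 0.05.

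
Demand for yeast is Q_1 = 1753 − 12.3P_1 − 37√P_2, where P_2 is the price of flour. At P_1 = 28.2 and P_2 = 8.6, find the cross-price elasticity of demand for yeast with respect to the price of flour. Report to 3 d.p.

At P_1 = 28.2 and P_2 = 8.6: Q_1 = 1297.635.
∂Q_1/∂P_2 = -37/(2√P_2) = -37/(2√8.6) = -6.3084.
ε = (∂Q_1/∂P_2)(P_2/Q_1) = -6.3084 × (8.6/1297.635) ≈ -0.042.
ε < 0: complements.

-0.042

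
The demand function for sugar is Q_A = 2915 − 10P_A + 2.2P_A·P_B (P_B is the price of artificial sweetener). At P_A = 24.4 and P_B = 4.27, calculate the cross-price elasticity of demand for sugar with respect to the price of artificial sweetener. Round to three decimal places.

0.079

At P_A = 24.4 and P_B = 4.27: Q_A = 2900.214.
∂Q_A/∂P_B = 2.2P_A = 2.2(24.4) = 53.6800.
ε = (∂Q_A/∂P_B)(P_B/Q_A) = 53.6800 × (4.27/2900.214) ≈ 0.079.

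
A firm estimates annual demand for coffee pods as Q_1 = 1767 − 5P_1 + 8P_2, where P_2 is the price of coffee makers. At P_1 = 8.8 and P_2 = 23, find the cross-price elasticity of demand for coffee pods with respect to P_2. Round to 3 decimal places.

At P_1 = 8.8 and P_2 = 23: Q_1 = 1907.
∂Q_1/∂P_2 = 8.
ε = (∂Q_1/∂P_2)(P_2/Q_1) = 8 × (23/1907) ≈ 0.096.

0.096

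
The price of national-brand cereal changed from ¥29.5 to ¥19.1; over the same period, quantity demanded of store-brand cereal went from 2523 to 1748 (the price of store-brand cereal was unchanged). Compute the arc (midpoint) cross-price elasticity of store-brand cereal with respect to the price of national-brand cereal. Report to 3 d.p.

ΔQ_A = 1748 − 2523 = -775; ΔP_B = 19.1 − 29.5 = -10.4.
Midpoints: Q̄_A = 2135.5, P̄_B = 24.30.
ε = (ΔQ_A/Q̄_A)/(ΔP_B/P̄_B) = (-775/2135.5)/(-10.4/24.30) ≈ 0.848.

0.848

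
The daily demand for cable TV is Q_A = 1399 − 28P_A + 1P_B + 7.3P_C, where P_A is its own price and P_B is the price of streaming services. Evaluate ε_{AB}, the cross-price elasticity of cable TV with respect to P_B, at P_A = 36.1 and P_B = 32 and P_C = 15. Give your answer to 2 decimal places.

0.06

At P_A = 36.1 and P_B = 32 and P_C = 15: Q_A = 529.7.
∂Q_A/∂P_B = 1.
ε = (∂Q_A/∂P_B)(P_B/Q_A) = 1 × (32/529.7) ≈ 0.06.
Since ε > 0, cable TV and streaming services are substitutes.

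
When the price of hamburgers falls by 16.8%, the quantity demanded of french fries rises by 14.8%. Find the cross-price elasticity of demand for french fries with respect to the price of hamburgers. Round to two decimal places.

ε = (%ΔQ of french fries) / (%ΔP of hamburgers) = (14.8%) / (-16.8%) ≈ -0.88.
Negative cross-price elasticity: complements.

-0.88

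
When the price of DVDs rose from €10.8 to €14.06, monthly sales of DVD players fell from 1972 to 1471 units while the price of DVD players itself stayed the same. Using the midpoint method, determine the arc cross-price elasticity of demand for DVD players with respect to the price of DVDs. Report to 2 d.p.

ΔQ_A = 1471 − 1972 = -501; ΔP_B = 14.06 − 10.8 = 3.26.
Midpoints: Q̄_A = 1721.5, P̄_B = 12.43.
ε = (ΔQ_A/Q̄_A)/(ΔP_B/P̄_B) = (-501/1721.5)/(3.26/12.43) ≈ -1.11.
ε < 0: DVD players and DVDs are complements.

-1.11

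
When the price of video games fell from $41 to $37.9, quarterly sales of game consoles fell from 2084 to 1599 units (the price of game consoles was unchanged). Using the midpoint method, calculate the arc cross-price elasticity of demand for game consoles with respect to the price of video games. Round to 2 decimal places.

ΔQ_A = 1599 − 2084 = -485; ΔP_B = 37.9 − 41 = -3.1.
Midpoints: Q̄_A = 1841.5, P̄_B = 39.45.
ε = (ΔQ_A/Q̄_A)/(ΔP_B/P̄_B) = (-485/1841.5)/(-3.1/39.45) ≈ 3.35.

3.35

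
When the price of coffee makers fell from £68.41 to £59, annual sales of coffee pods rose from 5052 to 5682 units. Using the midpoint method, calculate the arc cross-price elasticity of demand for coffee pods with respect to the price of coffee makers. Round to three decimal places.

ΔQ_A = 5682 − 5052 = 630; ΔP_B = 59 − 68.41 = -9.41.
Midpoints: Q̄_A = 5367.0, P̄_B = 63.70.
ε = (ΔQ_A/Q̄_A)/(ΔP_B/P̄_B) = (630/5367.0)/(-9.41/63.70) ≈ -0.795.
ε < 0: coffee pods and coffee makers are complements.

-0.795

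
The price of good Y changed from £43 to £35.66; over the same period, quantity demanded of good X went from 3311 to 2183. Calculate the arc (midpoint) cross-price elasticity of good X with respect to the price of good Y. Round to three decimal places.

2.200

ΔQ_X = 2183 − 3311 = -1128; ΔP_Y = 35.66 − 43 = -7.34.
Midpoints: Q̄_X = 2747.0, P̄_Y = 39.33.
ε = (ΔQ_X/Q̄_X)/(ΔP_Y/P̄_Y) = (-1128/2747.0)/(-7.34/39.33) ≈ 2.200.
ε > 0: good X and good Y are substitutes.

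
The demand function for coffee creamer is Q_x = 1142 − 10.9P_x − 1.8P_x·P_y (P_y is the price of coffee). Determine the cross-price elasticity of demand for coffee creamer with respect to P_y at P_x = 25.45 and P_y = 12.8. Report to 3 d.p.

At P_x = 25.45 and P_y = 12.8: Q_x = 278.227.
∂Q_x/∂P_y = -1.8P_x = -1.8(25.45) = -45.8100.
ε = (∂Q_x/∂P_y)(P_y/Q_x) = -45.8100 × (12.8/278.227) ≈ -2.108.
ε < 0: complements.

-2.108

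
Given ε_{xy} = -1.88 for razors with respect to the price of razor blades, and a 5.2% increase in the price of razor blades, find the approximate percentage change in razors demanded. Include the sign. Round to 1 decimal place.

-9.8%

%ΔQ ≈ ε × %ΔP of razor blades = -1.88 × (5.2%) = -9.8%.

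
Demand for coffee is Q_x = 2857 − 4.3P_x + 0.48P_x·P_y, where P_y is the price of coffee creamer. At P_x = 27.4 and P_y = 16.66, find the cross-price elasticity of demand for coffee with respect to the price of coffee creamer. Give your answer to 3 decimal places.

0.074

At P_x = 27.4 and P_y = 16.66: Q_x = 2958.292.
∂Q_x/∂P_y = 0.48P_x = 0.48(27.4) = 13.1520.
ε = (∂Q_x/∂P_y)(P_y/Q_x) = 13.1520 × (16.66/2958.292) ≈ 0.074.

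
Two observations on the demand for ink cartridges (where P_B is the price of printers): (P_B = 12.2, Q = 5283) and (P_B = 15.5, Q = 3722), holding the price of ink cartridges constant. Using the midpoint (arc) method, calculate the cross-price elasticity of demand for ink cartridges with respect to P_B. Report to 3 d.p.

-1.455

ΔQ_A = 3722 − 5283 = -1561; ΔP_B = 15.5 − 12.2 = 3.3.
Midpoints: Q̄_A = 4502.5, P̄_B = 13.85.
ε = (ΔQ_A/Q̄_A)/(ΔP_B/P̄_B) = (-1561/4502.5)/(3.3/13.85) ≈ -1.455.
ε < 0: ink cartridges and printers are complements.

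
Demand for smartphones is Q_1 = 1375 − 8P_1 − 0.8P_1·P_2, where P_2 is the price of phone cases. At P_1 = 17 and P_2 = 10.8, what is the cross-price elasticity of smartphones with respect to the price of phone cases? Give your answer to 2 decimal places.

-0.13

At P_1 = 17 and P_2 = 10.8: Q_1 = 1092.12.
∂Q_1/∂P_2 = -0.8P_1 = -0.8(17) = -13.6000.
ε = (∂Q_1/∂P_2)(P_2/Q_1) = -13.6000 × (10.8/1092.12) ≈ -0.13.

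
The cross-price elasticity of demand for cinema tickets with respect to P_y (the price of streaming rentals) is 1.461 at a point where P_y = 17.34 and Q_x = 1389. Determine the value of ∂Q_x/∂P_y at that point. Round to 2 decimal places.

117.03

ε = (∂Q_x/∂P_y)·(P_y/Q_x) ⇒ ∂Q_x/∂P_y = ε·Q_x/P_y = 1.461 × 1389/17.34 ≈ 117.03.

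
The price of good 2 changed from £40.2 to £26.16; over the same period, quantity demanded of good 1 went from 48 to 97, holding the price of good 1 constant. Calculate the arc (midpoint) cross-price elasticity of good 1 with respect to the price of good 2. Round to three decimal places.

-1.597

ΔQ_1 = 97 − 48 = 49; ΔP_2 = 26.16 − 40.2 = -14.04.
Midpoints: Q̄_1 = 72.5, P̄_2 = 33.18.
ε = (ΔQ_1/Q̄_1)/(ΔP_2/P̄_2) = (49/72.5)/(-14.04/33.18) ≈ -1.597.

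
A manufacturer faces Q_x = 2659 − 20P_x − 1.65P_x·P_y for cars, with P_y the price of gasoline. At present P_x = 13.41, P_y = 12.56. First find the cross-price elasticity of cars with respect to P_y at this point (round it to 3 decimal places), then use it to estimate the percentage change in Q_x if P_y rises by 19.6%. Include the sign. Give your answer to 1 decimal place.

At P_x = 13.41, P_y = 12.56: Q_x = 2112.891.
∂Q_x/∂P_y = -1.65P_x = -22.1265.
ε = (∂Q_x/∂P_y)(P_y/Q_x) = -22.1265 × 12.56/2112.891 ≈ -0.132.
%ΔQ_x ≈ ε × %ΔP_y = -0.132 × (19.6%) = -2.6%.

-2.6%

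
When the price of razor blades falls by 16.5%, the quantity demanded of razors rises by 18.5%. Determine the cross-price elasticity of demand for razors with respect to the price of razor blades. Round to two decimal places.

ε = (%ΔQ of razors) / (%ΔP of razor blades) = (18.5%) / (-16.5%) ≈ -1.12.

-1.12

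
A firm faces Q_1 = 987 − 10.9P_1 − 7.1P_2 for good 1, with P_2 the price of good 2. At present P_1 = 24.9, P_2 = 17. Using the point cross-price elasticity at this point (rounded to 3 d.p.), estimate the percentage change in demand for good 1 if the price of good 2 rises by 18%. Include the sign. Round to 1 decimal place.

-3.7%

At P_1 = 24.9, P_2 = 17: Q_1 = 594.89.
∂Q_1/∂P_2 = -7.1.
ε = (∂Q_1/∂P_2)(P_2/Q_1) = -7.1000 × 17/594.89 ≈ -0.203.
%ΔQ_1 ≈ ε × %ΔP_2 = -0.203 × (18%) = -3.7%.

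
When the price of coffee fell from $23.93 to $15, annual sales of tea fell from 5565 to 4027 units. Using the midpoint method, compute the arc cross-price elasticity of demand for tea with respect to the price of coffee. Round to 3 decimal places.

0.699

ΔQ_A = 4027 − 5565 = -1538; ΔP_B = 15 − 23.93 = -8.93.
Midpoints: Q̄_A = 4796.0, P̄_B = 19.46.
ε = (ΔQ_A/Q̄_A)/(ΔP_B/P̄_B) = (-1538/4796.0)/(-8.93/19.46) ≈ 0.699.
ε > 0: tea and coffee are substitutes.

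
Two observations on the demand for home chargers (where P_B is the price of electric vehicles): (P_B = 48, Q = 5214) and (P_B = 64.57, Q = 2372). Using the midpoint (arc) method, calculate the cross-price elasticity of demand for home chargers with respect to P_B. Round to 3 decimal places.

ΔQ_A = 2372 − 5214 = -2842; ΔP_B = 64.57 − 48 = 16.57.
Midpoints: Q̄_A = 3793.0, P̄_B = 56.28.
ε = (ΔQ_A/Q̄_A)/(ΔP_B/P̄_B) = (-2842/3793.0)/(16.57/56.28) ≈ -2.545.

-2.545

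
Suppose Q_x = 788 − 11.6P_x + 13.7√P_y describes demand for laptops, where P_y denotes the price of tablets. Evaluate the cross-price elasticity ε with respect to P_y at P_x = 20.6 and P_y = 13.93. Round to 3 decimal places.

0.043

At P_x = 20.6 and P_y = 13.93: Q_x = 600.172.
∂Q_x/∂P_y = 13.7/(2√P_y) = 13.7/(2√13.93) = 1.8353.
ε = (∂Q_x/∂P_y)(P_y/Q_x) = 1.8353 × (13.93/600.172) ≈ 0.043.
ε > 0: substitutes.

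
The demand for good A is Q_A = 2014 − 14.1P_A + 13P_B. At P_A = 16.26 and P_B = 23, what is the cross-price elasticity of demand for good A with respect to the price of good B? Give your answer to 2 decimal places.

0.14

At P_A = 16.26 and P_B = 23: Q_A = 2083.734.
∂Q_A/∂P_B = 13.
ε = (∂Q_A/∂P_B)(P_B/Q_A) = 13 × (23/2083.734) ≈ 0.14.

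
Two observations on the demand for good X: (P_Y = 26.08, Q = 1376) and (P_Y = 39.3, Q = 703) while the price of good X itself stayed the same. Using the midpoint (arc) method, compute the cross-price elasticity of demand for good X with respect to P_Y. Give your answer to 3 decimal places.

-1.601

ΔQ_X = 703 − 1376 = -673; ΔP_Y = 39.3 − 26.08 = 13.22.
Midpoints: Q̄_X = 1039.5, P̄_Y = 32.69.
ε = (ΔQ_X/Q̄_X)/(ΔP_Y/P̄_Y) = (-673/1039.5)/(13.22/32.69) ≈ -1.601.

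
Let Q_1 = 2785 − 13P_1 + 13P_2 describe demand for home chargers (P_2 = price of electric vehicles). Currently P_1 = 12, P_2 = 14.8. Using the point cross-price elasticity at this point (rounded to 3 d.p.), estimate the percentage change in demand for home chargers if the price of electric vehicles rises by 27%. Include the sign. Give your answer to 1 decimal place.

1.8%

At P_1 = 12, P_2 = 14.8: Q_1 = 2821.4.
∂Q_1/∂P_2 = 13.
ε = (∂Q_1/∂P_2)(P_2/Q_1) = 13.0000 × 14.8/2821.4 ≈ 0.068.
%ΔQ_1 ≈ ε × %ΔP_2 = 0.068 × (27%) = 1.8%.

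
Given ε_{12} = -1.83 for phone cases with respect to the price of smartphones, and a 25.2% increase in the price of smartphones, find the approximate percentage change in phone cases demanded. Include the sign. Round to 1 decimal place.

-46.1%

%ΔQ ≈ ε × %ΔP of smartphones = -1.83 × (25.2%) = -46.1%.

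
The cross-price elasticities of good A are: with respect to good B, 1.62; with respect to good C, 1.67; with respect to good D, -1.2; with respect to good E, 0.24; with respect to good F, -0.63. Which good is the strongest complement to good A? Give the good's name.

Complements have ε < 0. The most negative value is -1.2 (good D).

good D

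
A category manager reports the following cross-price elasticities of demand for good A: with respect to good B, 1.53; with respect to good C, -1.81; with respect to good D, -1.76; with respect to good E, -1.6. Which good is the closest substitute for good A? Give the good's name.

good B

Substitutes have ε > 0. Among the positive values, 1.53 (good B) is largest.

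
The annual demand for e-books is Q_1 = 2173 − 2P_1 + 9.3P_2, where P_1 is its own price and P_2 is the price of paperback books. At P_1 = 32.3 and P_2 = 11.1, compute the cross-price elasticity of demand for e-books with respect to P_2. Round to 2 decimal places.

At P_1 = 32.3 and P_2 = 11.1: Q_1 = 2211.63.
∂Q_1/∂P_2 = 9.3.
ε = (∂Q_1/∂P_2)(P_2/Q_1) = 9.3 × (11.1/2211.63) ≈ 0.05.
Since ε > 0, e-books and paperback books are substitutes.

0.05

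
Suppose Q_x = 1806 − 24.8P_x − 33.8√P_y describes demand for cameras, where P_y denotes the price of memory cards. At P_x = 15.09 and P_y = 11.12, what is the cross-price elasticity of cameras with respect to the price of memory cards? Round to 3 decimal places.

-0.043

At P_x = 15.09 and P_y = 11.12: Q_x = 1319.056.
∂Q_x/∂P_y = -33.8/(2√P_y) = -33.8/(2√11.12) = -5.0680.
ε = (∂Q_x/∂P_y)(P_y/Q_x) = -5.0680 × (11.12/1319.056) ≈ -0.043.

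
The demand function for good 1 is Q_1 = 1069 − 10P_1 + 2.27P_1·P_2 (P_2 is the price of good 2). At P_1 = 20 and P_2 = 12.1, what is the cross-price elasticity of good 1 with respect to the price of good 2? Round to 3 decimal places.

0.387

At P_1 = 20 and P_2 = 12.1: Q_1 = 1418.34.
∂Q_1/∂P_2 = 2.27P_1 = 2.27(20) = 45.4000.
ε = (∂Q_1/∂P_2)(P_2/Q_1) = 45.4000 × (12.1/1418.34) ≈ 0.387.
ε > 0: substitutes.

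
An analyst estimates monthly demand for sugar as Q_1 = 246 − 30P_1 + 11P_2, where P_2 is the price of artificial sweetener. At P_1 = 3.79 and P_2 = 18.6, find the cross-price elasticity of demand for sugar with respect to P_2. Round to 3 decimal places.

0.607

At P_1 = 3.79 and P_2 = 18.6: Q_1 = 336.9.
∂Q_1/∂P_2 = 11.
ε = (∂Q_1/∂P_2)(P_2/Q_1) = 11 × (18.6/336.9) ≈ 0.607.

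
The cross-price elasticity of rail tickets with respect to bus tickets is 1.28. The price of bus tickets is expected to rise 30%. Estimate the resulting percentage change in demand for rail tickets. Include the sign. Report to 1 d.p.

%ΔQ ≈ ε × %ΔP of bus tickets = 1.28 × (30%) = 38.4%.

38.4%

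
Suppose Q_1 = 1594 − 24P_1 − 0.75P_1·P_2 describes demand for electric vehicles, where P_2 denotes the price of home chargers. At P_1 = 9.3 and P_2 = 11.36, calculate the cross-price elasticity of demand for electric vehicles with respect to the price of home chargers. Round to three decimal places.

-0.061

At P_1 = 9.3 and P_2 = 11.36: Q_1 = 1291.564.
∂Q_1/∂P_2 = -0.75P_1 = -0.75(9.3) = -6.9750.
ε = (∂Q_1/∂P_2)(P_2/Q_1) = -6.9750 × (11.36/1291.564) ≈ -0.061.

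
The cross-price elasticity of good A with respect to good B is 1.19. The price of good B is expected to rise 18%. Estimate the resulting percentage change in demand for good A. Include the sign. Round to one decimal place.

%ΔQ ≈ ε × %ΔP of good B = 1.19 × (18%) = 21.4%.
Demand for good A rises by about 21.4%.

21.4%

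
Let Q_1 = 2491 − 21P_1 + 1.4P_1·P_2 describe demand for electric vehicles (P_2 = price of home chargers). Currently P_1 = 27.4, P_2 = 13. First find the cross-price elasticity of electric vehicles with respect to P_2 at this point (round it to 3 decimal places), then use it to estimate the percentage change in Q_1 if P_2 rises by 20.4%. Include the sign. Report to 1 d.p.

4.2%

At P_1 = 27.4, P_2 = 13: Q_1 = 2414.28.
∂Q_1/∂P_2 = 1.4P_1 = 38.3600.
ε = (∂Q_1/∂P_2)(P_2/Q_1) = 38.3600 × 13/2414.28 ≈ 0.207.
%ΔQ_1 ≈ ε × %ΔP_2 = 0.207 × (20.4%) = 4.2%.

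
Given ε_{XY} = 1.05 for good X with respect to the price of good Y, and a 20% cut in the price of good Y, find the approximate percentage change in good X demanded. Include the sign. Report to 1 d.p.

-21.0%

%ΔQ ≈ ε × %ΔP of good Y = 1.05 × (-20%) = -21.0%.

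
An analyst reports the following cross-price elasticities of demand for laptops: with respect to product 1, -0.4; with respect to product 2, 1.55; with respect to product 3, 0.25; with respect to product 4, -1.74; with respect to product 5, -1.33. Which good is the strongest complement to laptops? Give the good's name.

Complements have ε < 0. The most negative value is -1.74 (product 4).

product 4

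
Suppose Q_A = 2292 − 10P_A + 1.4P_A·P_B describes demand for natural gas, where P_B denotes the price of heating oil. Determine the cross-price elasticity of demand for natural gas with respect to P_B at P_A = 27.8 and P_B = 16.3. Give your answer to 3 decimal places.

At P_A = 27.8 and P_B = 16.3: Q_A = 2648.396.
∂Q_A/∂P_B = 1.4P_A = 1.4(27.8) = 38.9200.
ε = (∂Q_A/∂P_B)(P_B/Q_A) = 38.9200 × (16.3/2648.396) ≈ 0.240.

0.240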